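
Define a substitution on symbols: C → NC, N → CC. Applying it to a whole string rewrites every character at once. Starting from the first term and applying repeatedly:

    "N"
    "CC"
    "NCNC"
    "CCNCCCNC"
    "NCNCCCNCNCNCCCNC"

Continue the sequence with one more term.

Applying the rule to each of the 16 symbols of NCNCCCNCNCNCCCNC gives the pieces CC NC CC NC NC NC CC NC CC NC CC NC NC NC CC NC, which concatenate to the answer.

CCNCCCNCNCNCCCNCCCNCCCNCNCNCCCNC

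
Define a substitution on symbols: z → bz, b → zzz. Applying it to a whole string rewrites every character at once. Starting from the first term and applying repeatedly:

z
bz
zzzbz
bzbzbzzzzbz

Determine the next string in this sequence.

zzzbzzzzbzzzzbzbzbzbzzzzbz

Rewriting each symbol of bzbzbzzzzbz: b→zzz, z→bz, b→zzz, z→bz, b→zzz, z→bz, z→bz, z→bz, z→bz, b→zzz, z→bz, which concatenates to zzz bz zzz bz zzz bz bz bz bz zzz bz.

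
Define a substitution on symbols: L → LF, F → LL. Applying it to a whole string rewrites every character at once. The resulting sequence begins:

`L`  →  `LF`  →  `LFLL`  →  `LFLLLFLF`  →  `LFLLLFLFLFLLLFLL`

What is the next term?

LFLLLFLFLFLLLFLLLFLLLFLFLFLLLFLF

φ(LFLLLFLFLFLLLFLL) expands symbol-by-symbol to LF LL LF LF LF LL LF LL LF LL LF LF LF LL LF LF; joining the 16 pieces gives the next term.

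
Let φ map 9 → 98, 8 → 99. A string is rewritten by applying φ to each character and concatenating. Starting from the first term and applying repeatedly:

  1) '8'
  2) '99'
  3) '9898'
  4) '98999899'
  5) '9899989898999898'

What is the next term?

98999898989998999899989898999899

Applying the rule to each of the 16 symbols of 9899989898999898 gives the pieces 98 99 98 98 98 99 98 99 98 99 98 98 98 99 98 99, which concatenate to the answer.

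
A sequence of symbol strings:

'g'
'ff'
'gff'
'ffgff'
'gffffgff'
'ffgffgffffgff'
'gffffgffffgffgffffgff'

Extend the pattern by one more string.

Each term (from the third on) is the two preceding terms concatenated in order: term 3 = g·ff = gff.
The next term joins ffgffgffffgff and gffffgffffgffgffffgff.

ffgffgffffgffgffffgffffgffgffffgff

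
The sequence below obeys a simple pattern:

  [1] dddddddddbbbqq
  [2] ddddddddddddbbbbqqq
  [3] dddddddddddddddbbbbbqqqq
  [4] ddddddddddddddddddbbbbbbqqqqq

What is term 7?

The n-th term is 3n+3 d's then n+1 b's then n q's, where the shown terms are n = 2, 3, 4, 5.
Setting n = 8 gives 27, 9, 8 characters in each block.

dddddddddddddddddddddddddddbbbbbbbbbqqqqqqqq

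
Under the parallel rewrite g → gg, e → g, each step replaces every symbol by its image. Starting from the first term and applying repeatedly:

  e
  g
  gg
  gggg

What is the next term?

gggggggg

Apply φ to gggg symbol by symbol: g→gg, g→gg, g→gg, g→gg; joined: gg gg gg gg.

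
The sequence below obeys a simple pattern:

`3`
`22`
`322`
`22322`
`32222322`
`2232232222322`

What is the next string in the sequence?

322223222232232222322

From term 3 onward, concatenate the second-to-last term with the last: 3·22 = 322, 22·322 = 22322, …
Continuing: 32222322 · 2232232222322 gives term 7.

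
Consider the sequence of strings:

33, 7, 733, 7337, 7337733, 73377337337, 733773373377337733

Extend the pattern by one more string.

From term 3 onward, concatenate the last term with the second-to-last: 7·33 = 733, 733·7 = 7337, …
So term 8 is 733773373377337733·73377337337.

73377337337733773373377337337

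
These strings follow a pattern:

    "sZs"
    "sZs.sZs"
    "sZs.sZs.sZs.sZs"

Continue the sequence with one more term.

Every step duplicates the string with '.' between the halves.
One more doubling of sZs.sZs.sZs.sZs gives the answer.

sZs.sZs.sZs.sZs.sZs.sZs.sZs.sZs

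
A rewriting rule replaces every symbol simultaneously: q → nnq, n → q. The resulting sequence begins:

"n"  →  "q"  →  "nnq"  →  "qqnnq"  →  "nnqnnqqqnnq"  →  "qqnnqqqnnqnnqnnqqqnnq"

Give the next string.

Rewriting the 21 symbols of qqnnqqqnnqnnqnnqqqnnq one by one yields nnq nnq q q nnq nnq nnq q q nnq q q nnq q q nnq nnq nnq q q nnq; concatenated:

nnqnnqqqnnqnnqnnqqqnnqqqnnqqqnnqnnqnnqqqnnq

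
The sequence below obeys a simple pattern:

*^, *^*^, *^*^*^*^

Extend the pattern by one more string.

Each string is two copies of the previous one concatenated.
So the next term is two copies of *^*^*^*^.

*^*^*^*^*^*^*^*^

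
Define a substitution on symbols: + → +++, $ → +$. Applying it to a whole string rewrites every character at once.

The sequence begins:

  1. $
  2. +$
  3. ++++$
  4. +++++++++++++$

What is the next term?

Rewriting the 14 symbols of +++++++++++++$ one by one yields +++ +++ +++ +++ +++ +++ +++ +++ +++ +++ +++ +++ +++ +$; concatenated:

++++++++++++++++++++++++++++++++++++++++$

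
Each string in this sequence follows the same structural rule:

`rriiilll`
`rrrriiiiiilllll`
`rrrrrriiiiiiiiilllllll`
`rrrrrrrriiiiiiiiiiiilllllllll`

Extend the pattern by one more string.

rrrrrrrrrriiiiiiiiiiiiiiilllllllllll

The n-th term is 2n r's then 3n i's then 2n+1 l's (n = 1, 2, …).
At n = 5 the blocks have lengths 10, 15, 11.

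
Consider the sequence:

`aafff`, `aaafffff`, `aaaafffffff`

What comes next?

aaaaafffffffff

The n-th term is n a's then 2n-1 f's, where the shown terms are n = 2, 3, 4.
Setting n = 5 gives 5, 9 characters in each block.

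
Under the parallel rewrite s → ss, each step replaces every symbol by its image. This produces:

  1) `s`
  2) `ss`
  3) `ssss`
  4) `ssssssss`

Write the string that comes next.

Rewriting each symbol of ssssssss: s→ss, s→ss, s→ss, s→ss, s→ss, s→ss, s→ss, s→ss, which concatenates to ss ss ss ss ss ss ss ss.

ssssssssssssssss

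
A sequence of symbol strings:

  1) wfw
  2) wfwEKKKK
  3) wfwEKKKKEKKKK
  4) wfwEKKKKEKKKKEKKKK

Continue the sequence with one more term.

Each term is the previous one with EKKKK appended.
So the next term is wfwEKKKKEKKKKEKKKK·EKKKK.

wfwEKKKKEKKKKEKKKKEKKKK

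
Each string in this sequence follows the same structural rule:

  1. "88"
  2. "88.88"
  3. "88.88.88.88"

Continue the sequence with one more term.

88.88.88.88.88.88.88.88

Each string is two copies of the previous one joined by '.'.
One more doubling of 88.88.88.88 gives the answer.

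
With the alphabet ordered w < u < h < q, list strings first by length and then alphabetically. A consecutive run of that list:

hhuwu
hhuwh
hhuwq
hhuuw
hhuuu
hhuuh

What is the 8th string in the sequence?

hhuhw

Continuing the enumeration 2 steps past hhuuh: hhuuh → hhuuq → (answer).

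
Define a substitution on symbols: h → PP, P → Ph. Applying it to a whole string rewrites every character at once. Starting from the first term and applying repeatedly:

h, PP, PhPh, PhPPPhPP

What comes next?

Rewriting each symbol of PhPPPhPP: P→Ph, h→PP, P→Ph, P→Ph, P→Ph, h→PP, P→Ph, P→Ph, which concatenates to Ph PP Ph Ph Ph PP Ph Ph.

PhPPPhPhPhPPPhPh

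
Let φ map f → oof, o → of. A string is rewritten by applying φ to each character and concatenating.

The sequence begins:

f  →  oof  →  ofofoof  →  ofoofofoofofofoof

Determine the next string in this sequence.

ofoofofofoofofoofofofoofofoofofoofofofoof

Applying the rule to each of the 17 symbols of ofoofofoofofofoof gives the pieces of oof of of oof of oof of of oof of oof of oof of of oof, which concatenate to the answer.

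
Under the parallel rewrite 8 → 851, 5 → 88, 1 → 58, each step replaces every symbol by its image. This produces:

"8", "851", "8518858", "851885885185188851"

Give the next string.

Replace each of the 18 characters of 851885885185188851 in place — 851 88 58 851 851 88 851 851 88 58 851 88 58 851 851 851 88 58 — and concatenate.

851885885185188851851885885188588518518518858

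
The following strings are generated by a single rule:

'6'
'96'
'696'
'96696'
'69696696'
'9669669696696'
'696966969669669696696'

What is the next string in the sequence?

9669669696696696966969669669696696

Each term (from the third on) is the two preceding terms concatenated in order: term 3 = 6·96 = 696.
Continuing: 9669669696696 · 696966969669669696696 gives term 8.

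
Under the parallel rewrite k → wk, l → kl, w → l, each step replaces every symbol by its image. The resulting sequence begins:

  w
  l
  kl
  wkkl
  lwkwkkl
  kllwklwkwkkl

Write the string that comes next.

Rewriting each symbol of kllwklwkwkkl: k→wk, l→kl, l→kl, w→l, k→wk, l→kl, w→l, k→wk, w→l, k→wk, k→wk, l→kl, which concatenates to wk kl kl l wk kl l wk l wk wk kl.

wkklkllwkkllwklwkwkkl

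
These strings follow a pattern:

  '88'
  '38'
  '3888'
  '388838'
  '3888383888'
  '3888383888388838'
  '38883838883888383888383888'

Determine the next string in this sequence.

Each term (from the third on) is the previous term followed by the one before it: term 3 = 38·88 = 3888.
The next term joins 38883838883888383888383888 and 3888383888388838.

388838388838883838883838883888383888388838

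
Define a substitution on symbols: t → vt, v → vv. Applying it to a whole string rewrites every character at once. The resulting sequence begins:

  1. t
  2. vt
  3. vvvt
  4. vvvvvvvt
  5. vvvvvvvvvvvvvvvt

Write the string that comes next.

vvvvvvvvvvvvvvvvvvvvvvvvvvvvvvvt

Applying the rule to each of the 16 symbols of vvvvvvvvvvvvvvvt gives the pieces vv vv vv vv vv vv vv vv vv vv vv vv vv vv vv vt, which concatenate to the answer.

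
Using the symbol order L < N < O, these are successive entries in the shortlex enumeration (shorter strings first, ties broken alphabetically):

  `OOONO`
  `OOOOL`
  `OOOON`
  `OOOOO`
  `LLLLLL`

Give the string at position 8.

Continuing the enumeration 3 steps past LLLLLL: LLLLLL → LLLLLN → LLLLLO → (answer).

LLLLNL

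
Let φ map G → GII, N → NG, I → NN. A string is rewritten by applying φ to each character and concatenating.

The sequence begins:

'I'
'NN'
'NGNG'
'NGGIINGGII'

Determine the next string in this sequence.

Rewriting each symbol of NGGIINGGII: N→NG, G→GII, G→GII, I→NN, I→NN, N→NG, G→GII, G→GII, I→NN, I→NN, which concatenates to NG GII GII NN NN NG GII GII NN NN.

NGGIIGIINNNNNGGIIGIINNNN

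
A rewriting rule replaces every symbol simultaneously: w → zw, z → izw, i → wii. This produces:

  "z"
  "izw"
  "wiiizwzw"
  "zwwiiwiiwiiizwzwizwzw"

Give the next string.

izwzwzwwiiwiizwwiiwiizwwiiwiiwiiizwzwizwzwwiiizwzwizwzw

φ(zwwiiwiiwiiizwzwizwzw) expands symbol-by-symbol to izw zw zw wii wii zw wii wii zw wii wii wii izw zw izw zw wii izw zw izw zw; joining the 21 pieces gives the next term.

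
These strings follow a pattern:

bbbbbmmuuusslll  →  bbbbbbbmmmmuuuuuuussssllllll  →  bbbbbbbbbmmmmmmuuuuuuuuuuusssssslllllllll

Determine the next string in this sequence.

Reading off run lengths: b runs 5, 7, 9; m runs 2, 4, 6; u runs 3, 7, 11; s runs 2, 4, 6; l runs 3, 6, 9 — each is linear in n (n = 1, 2, …).
Setting n = 4 gives 11, 8, 15, 8, 12 characters in each block.

bbbbbbbbbbbmmmmmmmmuuuuuuuuuuuuuuussssssssllllllllllll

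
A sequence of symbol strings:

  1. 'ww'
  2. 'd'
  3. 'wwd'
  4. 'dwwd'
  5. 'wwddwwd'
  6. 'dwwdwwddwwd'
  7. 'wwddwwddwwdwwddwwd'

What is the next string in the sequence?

Each term (from the third on) is the two preceding terms concatenated in order: term 3 = ww·d = wwd.
So term 8 is dwwdwwddwwd·wwddwwddwwdwwddwwd.

dwwdwwddwwdwwddwwddwwdwwddwwd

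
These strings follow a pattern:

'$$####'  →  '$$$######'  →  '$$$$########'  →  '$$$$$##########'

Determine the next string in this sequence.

$$$$$$############

Reading off run lengths: $ runs 2, 3, 4, 5; # runs 4, 6, 8, 10 — each is linear in n, where the shown terms are n = 2, 3, 4, 5.
Setting n = 6 gives 6, 12 characters in each block.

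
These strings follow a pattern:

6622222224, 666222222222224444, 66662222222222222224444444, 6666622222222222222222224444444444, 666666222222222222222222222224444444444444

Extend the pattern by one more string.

Each string has the form 6^{n+1} 2^{4n+3} 4^{3n-2} (n = 1, 2, …).
Setting n = 6 gives 7, 27, 16 characters in each block.

66666662222222222222222222222222224444444444444444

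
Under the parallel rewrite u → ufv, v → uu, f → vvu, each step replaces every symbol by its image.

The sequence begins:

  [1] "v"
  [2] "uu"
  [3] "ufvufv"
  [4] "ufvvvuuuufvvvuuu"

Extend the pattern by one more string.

φ(ufvvvuuuufvvvuuu) expands symbol-by-symbol to ufv vvu uu uu uu ufv ufv ufv ufv vvu uu uu uu ufv ufv ufv; joining the 16 pieces gives the next term.

ufvvvuuuuuuuufvufvufvufvvvuuuuuuuufvufvufv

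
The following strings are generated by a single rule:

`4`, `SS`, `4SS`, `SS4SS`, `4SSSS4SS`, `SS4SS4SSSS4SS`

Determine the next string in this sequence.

4SSSS4SSSS4SS4SSSS4SS

From term 3 onward, concatenate the second-to-last term with the last: 4·SS = 4SS, SS·4SS = SS4SS, …
So term 7 is 4SSSS4SS·SS4SS4SSSS4SS.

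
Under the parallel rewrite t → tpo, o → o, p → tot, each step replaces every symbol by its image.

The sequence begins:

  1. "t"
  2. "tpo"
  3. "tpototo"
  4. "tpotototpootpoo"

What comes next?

tpotototpootpootpototootpototoo

Applying the rule to each of the 15 symbols of tpotototpootpoo gives the pieces tpo tot o tpo o tpo o tpo tot o o tpo tot o o, which concatenate to the answer.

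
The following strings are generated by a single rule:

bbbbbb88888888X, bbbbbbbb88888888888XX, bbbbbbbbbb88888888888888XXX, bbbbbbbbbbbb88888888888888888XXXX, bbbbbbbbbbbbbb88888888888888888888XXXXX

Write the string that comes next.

bbbbbbbbbbbbbbbb88888888888888888888888XXXXXX

The n-th term is 2n+2 b's then 3n+2 8's then n-1 X's, where the shown terms are n = 2, 3, 4, 5, 6.
For the next term, n = 7, so the run lengths are 16, 23, 6.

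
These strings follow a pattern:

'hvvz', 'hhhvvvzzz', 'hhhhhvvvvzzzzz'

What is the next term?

Each string has the form h^{2n-1} v^{n+1} z^{2n-1} (n = 1, 2, …).
For the next term, n = 4, so the run lengths are 7, 5, 7.

hhhhhhhvvvvvzzzzzzz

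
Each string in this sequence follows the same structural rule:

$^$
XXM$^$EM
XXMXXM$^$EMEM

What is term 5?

Every step adds XXM to the front and EM to the end of the previous string.
From XXMXXM$^$EMEM, 2 further steps: XXMXXM$^$EMEM → XXMXXMXXM$^$EMEMEM → (answer).

XXMXXMXXMXXM$^$EMEMEMEM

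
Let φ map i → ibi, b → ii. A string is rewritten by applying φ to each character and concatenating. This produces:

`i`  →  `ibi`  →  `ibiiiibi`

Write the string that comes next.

ibiiiibiibiibiibiiiibi

Apply φ to ibiiiibi symbol by symbol: i→ibi, b→ii, i→ibi, i→ibi, i→ibi, i→ibi, b→ii, i→ibi; joined: ibi ii ibi ibi ibi ibi ii ibi.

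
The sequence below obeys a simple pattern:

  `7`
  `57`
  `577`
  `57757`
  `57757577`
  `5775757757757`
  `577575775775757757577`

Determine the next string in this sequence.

5775757757757577575775775757757757

Each term (from the third on) is the previous term followed by the one before it: term 3 = 57·7 = 577.
The next term joins 577575775775757757577 and 5775757757757.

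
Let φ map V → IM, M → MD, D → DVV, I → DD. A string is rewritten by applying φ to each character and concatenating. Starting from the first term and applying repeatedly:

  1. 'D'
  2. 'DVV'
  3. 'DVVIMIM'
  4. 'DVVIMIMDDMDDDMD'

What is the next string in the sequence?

Applying the rule to each of the 15 symbols of DVVIMIMDDMDDDMD gives the pieces DVV IM IM DD MD DD MD DVV DVV MD DVV DVV DVV MD DVV, which concatenate to the answer.

DVVIMIMDDMDDDMDDVVDVVMDDVVDVVDVVMDDVV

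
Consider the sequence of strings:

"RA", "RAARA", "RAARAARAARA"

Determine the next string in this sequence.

RAARAARAARAARAARAARAARA

Every step duplicates the string with 'A' between the halves.
One more doubling of RAARAARAARA gives the answer.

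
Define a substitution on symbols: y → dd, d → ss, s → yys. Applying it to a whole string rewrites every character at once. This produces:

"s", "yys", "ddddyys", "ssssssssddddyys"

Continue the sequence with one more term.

yysyysyysyysyysyysyysyysssssssssddddyys

φ(ssssssssddddyys) expands symbol-by-symbol to yys yys yys yys yys yys yys yys ss ss ss ss dd dd yys; joining the 15 pieces gives the next term.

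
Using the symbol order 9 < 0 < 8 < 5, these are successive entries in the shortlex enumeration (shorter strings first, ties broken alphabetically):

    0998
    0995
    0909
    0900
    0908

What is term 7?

Continuing the enumeration 2 steps past 0908: 0908 → 0905 → (answer).

0989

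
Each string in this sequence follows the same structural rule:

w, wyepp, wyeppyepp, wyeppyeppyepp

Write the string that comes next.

Every step adds yepp to the end: s(k+1) = s(k)·yepp.
Applying this once more to wyeppyeppyepp:

wyeppyeppyeppyepp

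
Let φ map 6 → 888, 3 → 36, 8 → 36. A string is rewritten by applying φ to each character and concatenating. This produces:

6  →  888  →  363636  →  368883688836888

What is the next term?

φ(368883688836888) expands symbol-by-symbol to 36 888 36 36 36 36 888 36 36 36 36 888 36 36 36; joining the 15 pieces gives the next term.

368883636363688836363636888363636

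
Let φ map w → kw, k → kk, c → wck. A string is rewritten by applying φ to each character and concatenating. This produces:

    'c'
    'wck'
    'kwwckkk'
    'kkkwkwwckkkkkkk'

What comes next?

Replace each of the 15 characters of kkkwkwwckkkkkkk in place — kk kk kk kw kk kw kw wck kk kk kk kk kk kk kk — and concatenate.

kkkkkkkwkkkwkwwckkkkkkkkkkkkkkk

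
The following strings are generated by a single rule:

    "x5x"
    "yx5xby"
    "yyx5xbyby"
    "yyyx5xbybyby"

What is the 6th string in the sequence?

yyyyyx5xbybybybyby

Each term wraps the previous one in y on the left and by on the right.
From yyyx5xbybyby, 2 further steps: yyyx5xbybyby → yyyyx5xbybybyby → (answer).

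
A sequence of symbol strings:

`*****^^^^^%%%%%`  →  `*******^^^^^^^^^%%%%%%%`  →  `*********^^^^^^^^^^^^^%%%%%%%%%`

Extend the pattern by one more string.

***********^^^^^^^^^^^^^^^^^%%%%%%%%%%%

The n-th term is 2n+3 *'s then 4n+1 ^'s then 2n+3 %'s (n = 1, 2, …).
At n = 4 the blocks have lengths 11, 17, 11.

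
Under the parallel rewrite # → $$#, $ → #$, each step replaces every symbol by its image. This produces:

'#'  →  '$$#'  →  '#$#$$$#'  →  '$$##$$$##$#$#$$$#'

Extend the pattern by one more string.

φ($$##$$$##$#$#$$$#) expands symbol-by-symbol to #$ #$ $$# $$# #$ #$ #$ $$# $$# #$ $$# #$ $$# #$ #$ #$ $$#; joining the 17 pieces gives the next term.

#$#$$$#$$##$#$#$$$#$$##$$$##$$$##$#$#$$$#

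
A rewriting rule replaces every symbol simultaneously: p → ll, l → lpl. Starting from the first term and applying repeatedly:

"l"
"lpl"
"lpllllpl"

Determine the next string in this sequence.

Rewriting each symbol of lpllllpl: l→lpl, p→ll, l→lpl, l→lpl, l→lpl, l→lpl, p→ll, l→lpl, which concatenates to lpl ll lpl lpl lpl lpl ll lpl.

lpllllpllpllpllpllllpl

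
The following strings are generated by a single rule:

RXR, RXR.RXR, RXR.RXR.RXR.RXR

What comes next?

Every step duplicates the string with '.' between the halves.
Doubling RXR.RXR.RXR.RXR with '.' between the halves:

RXR.RXR.RXR.RXR.RXR.RXR.RXR.RXR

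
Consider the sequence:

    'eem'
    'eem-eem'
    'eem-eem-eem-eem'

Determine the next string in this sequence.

eem-eem-eem-eem-eem-eem-eem-eem

Every step duplicates the string with '-' between the halves.
So the next term is two copies of eem-eem-eem-eem with '-' between the halves.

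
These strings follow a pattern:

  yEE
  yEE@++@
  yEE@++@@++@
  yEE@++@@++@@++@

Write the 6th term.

yEE@++@@++@@++@@++@@++@

The strings grow by a fixed suffix @++@ each time.
From yEE@++@@++@@++@, 2 further steps: yEE@++@@++@@++@ → yEE@++@@++@@++@@++@ → (answer).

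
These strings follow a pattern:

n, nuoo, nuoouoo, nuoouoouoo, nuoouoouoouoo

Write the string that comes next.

The strings grow by a fixed suffix uoo each time.
Applying this once more to nuoouoouoouoo:

nuoouoouoouoouoo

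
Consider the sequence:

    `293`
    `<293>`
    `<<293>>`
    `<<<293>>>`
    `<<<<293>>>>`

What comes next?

<<<<<293>>>>>

Every step adds < to the front and > to the end of the previous string.
One more step from <<<<293>>>> gives the answer.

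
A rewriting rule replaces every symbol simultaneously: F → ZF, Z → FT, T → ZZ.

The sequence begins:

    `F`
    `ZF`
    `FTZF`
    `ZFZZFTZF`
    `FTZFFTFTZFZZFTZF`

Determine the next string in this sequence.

Rewriting the 16 symbols of FTZFFTFTZFZZFTZF one by one yields ZF ZZ FT ZF ZF ZZ ZF ZZ FT ZF FT FT ZF ZZ FT ZF; concatenated:

ZFZZFTZFZFZZZFZZFTZFFTFTZFZZFTZF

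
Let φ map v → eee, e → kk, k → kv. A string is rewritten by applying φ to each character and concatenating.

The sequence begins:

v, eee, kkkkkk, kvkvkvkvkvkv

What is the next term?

Expanding kvkvkvkvkvkv: k→kv, v→eee, k→kv, v→eee, k→kv, v→eee, k→kv, v→eee, k→kv, v→eee, k→kv, v→eee. Concatenated: kv eee kv eee kv eee kv eee kv eee kv eee.

kveeekveeekveeekveeekveeekveee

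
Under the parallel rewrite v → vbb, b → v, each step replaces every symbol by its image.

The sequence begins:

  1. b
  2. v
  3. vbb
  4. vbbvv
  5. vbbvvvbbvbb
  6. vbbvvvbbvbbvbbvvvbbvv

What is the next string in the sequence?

vbbvvvbbvbbvbbvvvbbvvvbbvvvbbvbbvbbvvvbbvbb

Applying the rule to each of the 21 symbols of vbbvvvbbvbbvbbvvvbbvv gives the pieces vbb v v vbb vbb vbb v v vbb v v vbb v v vbb vbb vbb v v vbb vbb, which concatenate to the answer.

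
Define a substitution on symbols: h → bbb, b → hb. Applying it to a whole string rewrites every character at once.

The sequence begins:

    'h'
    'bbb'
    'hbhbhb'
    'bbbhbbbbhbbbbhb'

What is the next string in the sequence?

hbhbhbbbbhbhbhbhbbbbhbhbhbhbbbbhb

Applying the rule to each of the 15 symbols of bbbhbbbbhbbbbhb gives the pieces hb hb hb bbb hb hb hb hb bbb hb hb hb hb bbb hb, which concatenate to the answer.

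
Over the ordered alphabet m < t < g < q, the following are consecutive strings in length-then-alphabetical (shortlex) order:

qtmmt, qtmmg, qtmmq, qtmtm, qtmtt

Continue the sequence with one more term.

The successor of qtmtt increments the rightmost position that isn't already q and resets every position after it to m.

qtmtg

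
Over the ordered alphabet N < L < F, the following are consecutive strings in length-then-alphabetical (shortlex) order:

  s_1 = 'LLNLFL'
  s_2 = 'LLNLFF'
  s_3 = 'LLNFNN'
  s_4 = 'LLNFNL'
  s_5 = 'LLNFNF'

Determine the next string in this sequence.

Find the rightmost character of LLNFNF below F, bump it to the next letter, and reset everything to its right to N.

LLNFLN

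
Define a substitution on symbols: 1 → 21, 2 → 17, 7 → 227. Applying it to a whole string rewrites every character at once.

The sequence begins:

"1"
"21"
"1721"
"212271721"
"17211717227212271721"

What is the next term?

Rewriting the 20 symbols of 17211717227212271721 one by one yields 21 227 17 21 21 227 21 227 17 17 227 17 21 17 17 227 21 227 17 21; concatenated:

2122717212122721227171722717211717227212271721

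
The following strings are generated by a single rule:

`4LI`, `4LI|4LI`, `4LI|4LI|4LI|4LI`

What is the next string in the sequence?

s(k+1) = s(k)·|·s(k) — each term doubles the last with '|' between the halves.
Doubling 4LI|4LI|4LI|4LI with '|' between the halves:

4LI|4LI|4LI|4LI|4LI|4LI|4LI|4LI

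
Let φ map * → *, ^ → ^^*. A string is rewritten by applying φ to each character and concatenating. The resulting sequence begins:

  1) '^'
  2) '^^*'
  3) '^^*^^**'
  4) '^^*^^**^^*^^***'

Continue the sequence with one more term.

^^*^^**^^*^^***^^*^^**^^*^^****

Replace each of the 15 characters of ^^*^^**^^*^^*** in place — ^^* ^^* * ^^* ^^* * * ^^* ^^* * ^^* ^^* * * * — and concatenate.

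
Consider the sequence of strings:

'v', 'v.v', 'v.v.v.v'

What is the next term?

v.v.v.v.v.v.v.v

Each string is two copies of the previous one joined by '.'.
One more doubling of v.v.v.v gives the answer.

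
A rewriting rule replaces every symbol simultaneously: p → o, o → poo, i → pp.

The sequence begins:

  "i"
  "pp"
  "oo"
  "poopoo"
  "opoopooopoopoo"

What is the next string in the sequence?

pooopoopooopoopoopooopoopooopoopoo

Replace each of the 14 characters of opoopooopoopoo in place — poo o poo poo o poo poo poo o poo poo o poo poo — and concatenate.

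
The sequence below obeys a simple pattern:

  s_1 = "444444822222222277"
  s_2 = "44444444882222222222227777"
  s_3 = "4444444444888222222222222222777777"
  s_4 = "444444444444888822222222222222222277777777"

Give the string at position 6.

Each string has the form 4^{2n+2} 8^{n-1} 2^{3n+3} 7^{2n-2}, where the shown terms are n = 2, 3, 4, 5.
At n = 7 the blocks have lengths 16, 6, 24, 12.

4444444444444444888888222222222222222222222222777777777777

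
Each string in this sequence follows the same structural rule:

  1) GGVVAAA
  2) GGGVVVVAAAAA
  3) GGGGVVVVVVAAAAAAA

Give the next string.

GGGGGVVVVVVVVAAAAAAAAA

Reading off run lengths: G runs 2, 3, 4; V runs 2, 4, 6; A runs 3, 5, 7 — each is linear in n (n = 1, 2, …).
At n = 4 the blocks have lengths 5, 8, 9.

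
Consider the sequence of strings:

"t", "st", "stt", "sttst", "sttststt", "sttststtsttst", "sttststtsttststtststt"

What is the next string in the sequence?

sttststtsttststtststtsttststtsttst

From term 3 onward, concatenate the last term with the second-to-last: st·t = stt, stt·st = sttst, …
The next term joins sttststtsttststtststt and sttststtsttst.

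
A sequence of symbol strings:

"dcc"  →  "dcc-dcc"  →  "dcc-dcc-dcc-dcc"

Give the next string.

s(k+1) = s(k)·-·s(k) — each term doubles the last with '-' between the halves.
So the next term is two copies of dcc-dcc-dcc-dcc with '-' between the halves.

dcc-dcc-dcc-dcc-dcc-dcc-dcc-dcc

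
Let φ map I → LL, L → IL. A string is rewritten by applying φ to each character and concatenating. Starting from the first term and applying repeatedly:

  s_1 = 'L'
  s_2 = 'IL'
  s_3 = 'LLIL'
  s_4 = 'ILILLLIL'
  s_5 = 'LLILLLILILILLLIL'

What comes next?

ILILLLILILILLLILLLILLLILILILLLIL

φ(LLILLLILILILLLIL) expands symbol-by-symbol to IL IL LL IL IL IL LL IL LL IL LL IL IL IL LL IL; joining the 16 pieces gives the next term.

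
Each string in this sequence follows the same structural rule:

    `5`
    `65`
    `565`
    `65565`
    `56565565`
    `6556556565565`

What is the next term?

This is a Fibonacci-style word recurrence s(k) = s(k−2)·s(k−1): e.g. 5·65 = 565.
So term 7 is 56565565·6556556565565.

565655656556556565565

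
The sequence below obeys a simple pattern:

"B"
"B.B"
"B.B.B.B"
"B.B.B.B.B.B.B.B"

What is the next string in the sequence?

Each string is two copies of the previous one joined by '.'.
One more doubling of B.B.B.B.B.B.B.B gives the answer.

B.B.B.B.B.B.B.B.B.B.B.B.B.B.B.B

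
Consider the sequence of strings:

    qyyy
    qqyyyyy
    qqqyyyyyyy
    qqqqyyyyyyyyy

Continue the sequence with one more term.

Each string has the form q^{n} y^{2n+1} (n = 1, 2, …).
For the next term, n = 5, so the run lengths are 5, 11.

qqqqqyyyyyyyyyyy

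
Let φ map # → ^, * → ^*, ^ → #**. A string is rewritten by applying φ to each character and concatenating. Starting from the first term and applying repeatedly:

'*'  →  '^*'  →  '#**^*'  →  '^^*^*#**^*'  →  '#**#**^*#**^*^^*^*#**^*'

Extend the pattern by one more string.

Rewriting the 23 symbols of #**#**^*#**^*^^*^*#**^* one by one yields ^ ^* ^* ^ ^* ^* #** ^* ^ ^* ^* #** ^* #** #** ^* #** ^* ^ ^* ^* #** ^*; concatenated:

^^*^*^^*^*#**^*^^*^*#**^*#**#**^*#**^*^^*^*#**^*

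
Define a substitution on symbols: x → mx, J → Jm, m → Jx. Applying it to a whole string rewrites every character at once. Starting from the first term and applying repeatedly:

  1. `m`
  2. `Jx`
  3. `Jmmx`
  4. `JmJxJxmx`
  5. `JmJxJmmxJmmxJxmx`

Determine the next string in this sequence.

Rewriting the 16 symbols of JmJxJmmxJmmxJxmx one by one yields Jm Jx Jm mx Jm Jx Jx mx Jm Jx Jx mx Jm mx Jx mx; concatenated:

JmJxJmmxJmJxJxmxJmJxJxmxJmmxJxmx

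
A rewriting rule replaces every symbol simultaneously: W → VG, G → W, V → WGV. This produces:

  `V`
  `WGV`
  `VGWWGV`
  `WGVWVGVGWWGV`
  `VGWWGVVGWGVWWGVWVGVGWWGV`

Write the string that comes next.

WGVWVGVGWWGVWGVWVGWWGVVGVGWWGVVGWGVWWGVWVGVGWWGV

Applying the rule to each of the 24 symbols of VGWWGVVGWGVWWGVWVGVGWWGV gives the pieces WGV W VG VG W WGV WGV W VG W WGV VG VG W WGV VG WGV W WGV W VG VG W WGV, which concatenate to the answer.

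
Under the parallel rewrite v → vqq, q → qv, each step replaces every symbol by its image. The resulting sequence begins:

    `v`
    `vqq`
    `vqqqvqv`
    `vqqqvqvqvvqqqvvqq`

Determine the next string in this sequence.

Rewriting the 17 symbols of vqqqvqvqvvqqqvvqq one by one yields vqq qv qv qv vqq qv vqq qv vqq vqq qv qv qv vqq vqq qv qv; concatenated:

vqqqvqvqvvqqqvvqqqvvqqvqqqvqvqvvqqvqqqvqv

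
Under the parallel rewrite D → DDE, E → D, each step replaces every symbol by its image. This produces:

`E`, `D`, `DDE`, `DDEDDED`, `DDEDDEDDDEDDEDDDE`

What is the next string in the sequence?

DDEDDEDDDEDDEDDDEDDEDDEDDDEDDEDDDEDDEDDED

Applying the rule to each of the 17 symbols of DDEDDEDDDEDDEDDDE gives the pieces DDE DDE D DDE DDE D DDE DDE DDE D DDE DDE D DDE DDE DDE D, which concatenate to the answer.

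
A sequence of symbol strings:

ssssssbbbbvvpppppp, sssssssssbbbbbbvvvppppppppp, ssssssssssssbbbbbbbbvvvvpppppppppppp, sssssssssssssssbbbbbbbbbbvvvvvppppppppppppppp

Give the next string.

ssssssssssssssssssbbbbbbbbbbbbvvvvvvpppppppppppppppppp

Each string has the form s^{3n} b^{2n} v^{n} p^{3n}, where the shown terms are n = 2, 3, 4, 5.
At n = 6 the blocks have lengths 18, 12, 6, 18.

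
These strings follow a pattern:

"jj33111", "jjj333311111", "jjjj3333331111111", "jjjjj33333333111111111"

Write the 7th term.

The n-th term is n j's then 2n-2 3's then 2n-1 1's, where the shown terms are n = 2, 3, 4, 5.
For term 7, n = 8, so the run lengths are 8, 14, 15.

jjjjjjjj33333333333333111111111111111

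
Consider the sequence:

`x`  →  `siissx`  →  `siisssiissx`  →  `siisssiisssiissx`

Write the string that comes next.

Every step adds siiss at the front: s(k+1) = siiss·s(k).
So the next term is siiss·siisssiisssiissx.

siisssiisssiisssiissx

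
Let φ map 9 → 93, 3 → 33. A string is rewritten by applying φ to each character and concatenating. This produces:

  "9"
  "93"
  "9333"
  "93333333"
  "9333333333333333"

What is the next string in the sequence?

Rewriting the 16 symbols of 9333333333333333 one by one yields 93 33 33 33 33 33 33 33 33 33 33 33 33 33 33 33; concatenated:

93333333333333333333333333333333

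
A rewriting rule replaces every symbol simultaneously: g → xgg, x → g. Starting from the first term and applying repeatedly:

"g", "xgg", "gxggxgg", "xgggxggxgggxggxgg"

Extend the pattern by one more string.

Applying the rule to each of the 17 symbols of xgggxggxgggxggxgg gives the pieces g xgg xgg xgg g xgg xgg g xgg xgg xgg g xgg xgg g xgg xgg, which concatenate to the answer.

gxggxggxgggxggxgggxggxggxgggxggxgggxggxgg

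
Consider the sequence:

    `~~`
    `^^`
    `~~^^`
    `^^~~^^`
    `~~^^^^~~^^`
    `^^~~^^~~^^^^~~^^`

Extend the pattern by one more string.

This is a Fibonacci-style word recurrence s(k) = s(k−2)·s(k−1): e.g. ~~·^^ = ~~^^.
The next term joins ~~^^^^~~^^ and ^^~~^^~~^^^^~~^^.

~~^^^^~~^^^^~~^^~~^^^^~~^^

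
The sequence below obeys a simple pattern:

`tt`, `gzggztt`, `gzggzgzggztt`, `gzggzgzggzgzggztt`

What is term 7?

gzggzgzggzgzggzgzggzgzggzgzggztt

Every step adds gzggz at the front: s(k+1) = gzggz·s(k).
From gzggzgzggzgzggztt, 3 further steps: gzggzgzggzgzggztt → gzggzgzggzgzggzgzggztt → gzggzgzggzgzggzgzggzgzggztt → (answer).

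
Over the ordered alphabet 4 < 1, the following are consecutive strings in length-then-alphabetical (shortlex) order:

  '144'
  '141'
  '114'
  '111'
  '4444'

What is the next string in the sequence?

The successor of 4444 increments the rightmost position that isn't already 1 and resets every position after it to 4.

4441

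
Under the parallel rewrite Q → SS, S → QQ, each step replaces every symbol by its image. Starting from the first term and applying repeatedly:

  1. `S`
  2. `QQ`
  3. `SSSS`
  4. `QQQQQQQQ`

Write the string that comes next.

Apply φ to QQQQQQQQ symbol by symbol: Q→SS, Q→SS, Q→SS, Q→SS, Q→SS, Q→SS, Q→SS, Q→SS; joined: SS SS SS SS SS SS SS SS.

SSSSSSSSSSSSSSSS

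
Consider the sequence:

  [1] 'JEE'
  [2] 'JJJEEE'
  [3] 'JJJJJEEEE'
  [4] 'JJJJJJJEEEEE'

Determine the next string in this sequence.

Term n consists of 2n-1 J's, followed by n+1 E's (n = 1, 2, …).
Setting n = 5 gives 9, 6 characters in each block.

JJJJJJJJJEEEEEE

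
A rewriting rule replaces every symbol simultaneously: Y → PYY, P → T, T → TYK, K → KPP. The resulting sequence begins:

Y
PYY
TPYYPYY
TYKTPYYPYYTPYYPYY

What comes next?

TYKPYYKPPTYKTPYYPYYTPYYPYYTYKTPYYPYYTPYYPYY

Replace each of the 17 characters of TYKTPYYPYYTPYYPYY in place — TYK PYY KPP TYK T PYY PYY T PYY PYY TYK T PYY PYY T PYY PYY — and concatenate.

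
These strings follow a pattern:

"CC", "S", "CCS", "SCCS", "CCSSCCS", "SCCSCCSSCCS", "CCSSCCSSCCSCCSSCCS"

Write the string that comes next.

SCCSCCSSCCSCCSSCCSSCCSCCSSCCS

Each term (from the third on) is the two preceding terms concatenated in order: term 3 = CC·S = CCS.
The next term joins SCCSCCSSCCS and CCSSCCSSCCSCCSSCCS.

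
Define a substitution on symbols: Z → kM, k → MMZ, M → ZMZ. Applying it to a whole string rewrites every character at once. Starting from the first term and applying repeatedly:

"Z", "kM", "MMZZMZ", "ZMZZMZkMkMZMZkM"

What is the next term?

φ(ZMZZMZkMkMZMZkM) expands symbol-by-symbol to kM ZMZ kM kM ZMZ kM MMZ ZMZ MMZ ZMZ kM ZMZ kM MMZ ZMZ; joining the 15 pieces gives the next term.

kMZMZkMkMZMZkMMMZZMZMMZZMZkMZMZkMMMZZMZ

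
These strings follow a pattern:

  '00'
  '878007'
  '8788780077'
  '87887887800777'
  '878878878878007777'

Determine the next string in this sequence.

8788788788788780077777

Each term wraps the previous one in 878 on the left and 7 on the right.
One more step from 878878878878007777 gives the answer.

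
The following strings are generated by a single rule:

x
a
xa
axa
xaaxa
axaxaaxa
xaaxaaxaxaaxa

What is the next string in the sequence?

This is a Fibonacci-style word recurrence s(k) = s(k−2)·s(k−1): e.g. x·a = xa.
So term 8 is axaxaaxa·xaaxaaxaxaaxa.

axaxaaxaxaaxaaxaxaaxa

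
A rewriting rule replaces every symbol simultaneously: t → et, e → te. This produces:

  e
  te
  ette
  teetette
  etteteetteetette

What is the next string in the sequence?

Applying the rule to each of the 16 symbols of etteteetteetette gives the pieces te et et te et te te et et te te et te et et te, which concatenate to the answer.

teetetteetteteetetteteetteetette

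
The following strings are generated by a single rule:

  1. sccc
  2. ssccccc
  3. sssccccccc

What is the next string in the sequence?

The n-th term is n-1 s's then 2n-1 c's, where the shown terms are n = 2, 3, 4.
At n = 5 the blocks have lengths 4, 9.

ssssccccccccc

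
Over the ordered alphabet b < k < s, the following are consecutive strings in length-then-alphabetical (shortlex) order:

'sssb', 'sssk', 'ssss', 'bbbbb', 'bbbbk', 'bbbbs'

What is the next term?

Treat bbbbs as a base-3 numeral over the given alphabet and add one, carrying through any trailing s's.

bbbkb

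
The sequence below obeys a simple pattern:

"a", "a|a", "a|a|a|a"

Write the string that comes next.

s(k+1) = s(k)·|·s(k) — each term doubles the last with '|' between the halves.
So the next term is two copies of a|a|a|a with '|' between the halves.

a|a|a|a|a|a|a|a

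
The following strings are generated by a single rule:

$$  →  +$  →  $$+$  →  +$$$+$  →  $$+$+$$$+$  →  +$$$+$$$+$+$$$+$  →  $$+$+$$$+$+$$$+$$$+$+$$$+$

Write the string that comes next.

Each term (from the third on) is the two preceding terms concatenated in order: term 3 = $$·+$ = $$+$.
The next term joins +$$$+$$$+$+$$$+$ and $$+$+$$$+$+$$$+$$$+$+$$$+$.

+$$$+$$$+$+$$$+$$$+$+$$$+$+$$$+$$$+$+$$$+$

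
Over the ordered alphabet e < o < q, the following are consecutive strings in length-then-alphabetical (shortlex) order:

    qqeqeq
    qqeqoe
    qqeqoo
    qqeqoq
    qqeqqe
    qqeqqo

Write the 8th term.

Advancing 2 positions from qqeqqo through qqeqqo → qqeqqq reaches term 8.

qqoeee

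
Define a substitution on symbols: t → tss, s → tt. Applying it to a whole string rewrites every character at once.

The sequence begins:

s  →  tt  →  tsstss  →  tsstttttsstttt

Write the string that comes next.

Rewriting the 14 symbols of tsstttttsstttt one by one yields tss tt tt tss tss tss tss tss tt tt tss tss tss tss; concatenated:

tsstttttsstsstsstsstsstttttsstsstsstss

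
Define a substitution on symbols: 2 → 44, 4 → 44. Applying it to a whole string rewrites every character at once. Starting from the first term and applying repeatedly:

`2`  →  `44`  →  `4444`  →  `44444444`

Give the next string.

4444444444444444

Apply φ to 44444444 symbol by symbol: 4→44, 4→44, 4→44, 4→44, 4→44, 4→44, 4→44, 4→44; joined: 44 44 44 44 44 44 44 44.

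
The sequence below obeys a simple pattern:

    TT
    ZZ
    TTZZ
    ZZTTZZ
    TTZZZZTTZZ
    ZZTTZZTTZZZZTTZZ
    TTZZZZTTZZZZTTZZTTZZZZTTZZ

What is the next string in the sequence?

ZZTTZZTTZZZZTTZZTTZZZZTTZZZZTTZZTTZZZZTTZZ

From term 3 onward, concatenate the second-to-last term with the last: TT·ZZ = TTZZ, ZZ·TTZZ = ZZTTZZ, …
Continuing: ZZTTZZTTZZZZTTZZ · TTZZZZTTZZZZTTZZTTZZZZTTZZ gives term 8.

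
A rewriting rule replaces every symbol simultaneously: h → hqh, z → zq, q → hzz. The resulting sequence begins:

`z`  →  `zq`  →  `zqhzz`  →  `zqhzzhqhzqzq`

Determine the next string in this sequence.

Rewriting each symbol of zqhzzhqhzqzq: z→zq, q→hzz, h→hqh, z→zq, z→zq, h→hqh, q→hzz, h→hqh, z→zq, q→hzz, z→zq, q→hzz, which concatenates to zq hzz hqh zq zq hqh hzz hqh zq hzz zq hzz.

zqhzzhqhzqzqhqhhzzhqhzqhzzzqhzz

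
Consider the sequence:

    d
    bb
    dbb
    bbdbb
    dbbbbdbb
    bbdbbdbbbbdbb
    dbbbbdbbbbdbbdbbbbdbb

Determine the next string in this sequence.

bbdbbdbbbbdbbdbbbbdbbbbdbbdbbbbdbb

This is a Fibonacci-style word recurrence s(k) = s(k−2)·s(k−1): e.g. d·bb = dbb.
Continuing: bbdbbdbbbbdbb · dbbbbdbbbbdbbdbbbbdbb gives term 8.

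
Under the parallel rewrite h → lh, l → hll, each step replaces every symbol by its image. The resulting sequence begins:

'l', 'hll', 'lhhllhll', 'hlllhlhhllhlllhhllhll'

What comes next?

lhhllhllhlllhhlllhlhhllhlllhhllhllhlllhlhhllhlllhhllhll

Applying the rule to each of the 21 symbols of hlllhlhhllhlllhhllhll gives the pieces lh hll hll hll lh hll lh lh hll hll lh hll hll hll lh lh hll hll lh hll hll, which concatenate to the answer.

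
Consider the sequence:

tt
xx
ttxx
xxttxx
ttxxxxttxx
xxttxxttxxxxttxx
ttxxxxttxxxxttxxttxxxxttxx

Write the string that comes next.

xxttxxttxxxxttxxttxxxxttxxxxttxxttxxxxttxx

From term 3 onward, concatenate the second-to-last term with the last: tt·xx = ttxx, xx·ttxx = xxttxx, …
Continuing: xxttxxttxxxxttxx · ttxxxxttxxxxttxxttxxxxttxx gives term 8.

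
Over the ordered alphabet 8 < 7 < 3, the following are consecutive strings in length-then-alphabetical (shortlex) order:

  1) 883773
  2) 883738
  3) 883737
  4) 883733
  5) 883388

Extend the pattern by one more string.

Treat 883388 as a base-3 numeral over the given alphabet and add one, carrying through any trailing 3's.

883387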